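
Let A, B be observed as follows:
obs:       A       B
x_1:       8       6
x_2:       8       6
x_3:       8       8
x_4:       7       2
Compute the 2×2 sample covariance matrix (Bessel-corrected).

Step 1 — column means:
  mean(A) = (8 + 8 + 8 + 7) / 4 = 31/4 = 7.75
  mean(B) = (6 + 6 + 8 + 2) / 4 = 22/4 = 5.5

Step 2 — sample covariance S[i,j] = (1/(n-1)) · Σ_k (x_{k,i} - mean_i) · (x_{k,j} - mean_j), with n-1 = 3.
  S[A,A] = ((0.25)·(0.25) + (0.25)·(0.25) + (0.25)·(0.25) + (-0.75)·(-0.75)) / 3 = 0.75/3 = 0.25
  S[A,B] = ((0.25)·(0.5) + (0.25)·(0.5) + (0.25)·(2.5) + (-0.75)·(-3.5)) / 3 = 3.5/3 = 1.1667
  S[B,B] = ((0.5)·(0.5) + (0.5)·(0.5) + (2.5)·(2.5) + (-3.5)·(-3.5)) / 3 = 19/3 = 6.3333

S is symmetric (S[j,i] = S[i,j]). Assembling:

S = [[0.25, 1.1667],
 [1.1667, 6.3333]]


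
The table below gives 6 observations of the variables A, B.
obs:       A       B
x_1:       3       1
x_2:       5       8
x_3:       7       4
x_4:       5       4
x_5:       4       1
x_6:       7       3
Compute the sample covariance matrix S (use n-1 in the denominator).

Step 1 — column means:
  mean(A) = (3 + 5 + 7 + 5 + 4 + 7) / 6 = 31/6 = 5.1667
  mean(B) = (1 + 8 + 4 + 4 + 1 + 3) / 6 = 21/6 = 3.5

Step 2 — sample covariance S[i,j] = (1/(n-1)) · Σ_k (x_{k,i} - mean_i) · (x_{k,j} - mean_j), with n-1 = 5.
  S[A,A] = ((-2.1667)·(-2.1667) + (-0.1667)·(-0.1667) + (1.8333)·(1.8333) + (-0.1667)·(-0.1667) + (-1.1667)·(-1.1667) + (1.8333)·(1.8333)) / 5 = 12.8333/5 = 2.5667
  S[A,B] = ((-2.1667)·(-2.5) + (-0.1667)·(4.5) + (1.8333)·(0.5) + (-0.1667)·(0.5) + (-1.1667)·(-2.5) + (1.8333)·(-0.5)) / 5 = 7.5/5 = 1.5
  S[B,B] = ((-2.5)·(-2.5) + (4.5)·(4.5) + (0.5)·(0.5) + (0.5)·(0.5) + (-2.5)·(-2.5) + (-0.5)·(-0.5)) / 5 = 33.5/5 = 6.7

S is symmetric (S[j,i] = S[i,j]). Assembling:

S = [[2.5667, 1.5],
 [1.5, 6.7]]


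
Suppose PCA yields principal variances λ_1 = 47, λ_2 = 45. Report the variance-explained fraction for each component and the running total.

Step 1 — total variance = trace(Sigma) = Σ λ_i = 47 + 45 = 92.

Step 2 — fraction explained by component i = λ_i / Σ λ:
  PC1: 47/92 = 0.5109
  PC2: 45/92 = 0.4891

Step 3 — cumulative fraction after k components = (λ_1 + ... + λ_k) / Σ λ:
  k = 1: 47/92 = 0.5109
  k = 2: (47 + 45)/92 = 92/92 = 1

Summary (fraction, with percent):

explained: PC1 0.5109 (51.09%), PC2 0.4891 (48.91%);  cumulative: 0.5109, 1


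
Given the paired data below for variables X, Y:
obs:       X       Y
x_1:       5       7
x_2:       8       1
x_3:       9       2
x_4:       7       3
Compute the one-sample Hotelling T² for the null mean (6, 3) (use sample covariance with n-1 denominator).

Step 1 — sample mean vector:
  mean(X) = (5 + 8 + 9 + 7) / 4 = 29/4 = 7.25
  mean(Y) = (7 + 1 + 2 + 3) / 4 = 13/4 = 3.25
  x̄ = (7.25, 3.25),  deviation x̄ - mu_0 = (7.25, 3.25) - (6, 3) = (1.25, 0.25).

Step 2 — sample covariance matrix, S[i,j] = (1/(n-1)) · Σ_k (x_{k,i} - mean_i) · (x_{k,j} - mean_j), divisor n-1 = 3:
  S[X,X] = ((-2.25)·(-2.25) + (0.75)·(0.75) + (1.75)·(1.75) + (-0.25)·(-0.25)) / 3 = 8.75/3 = 2.9167
  S[X,Y] = ((-2.25)·(3.75) + (0.75)·(-2.25) + (1.75)·(-1.25) + (-0.25)·(-0.25)) / 3 = -12.25/3 = -4.0833
  S[Y,Y] = ((3.75)·(3.75) + (-2.25)·(-2.25) + (-1.25)·(-1.25) + (-0.25)·(-0.25)) / 3 = 20.75/3 = 6.9167
  S = [[2.9167, -4.0833],
 [-4.0833, 6.9167]].

Step 3 — invert S. det(S) = 2.9167·6.9167 - (-4.0833)² = 3.5.
  S^{-1} = (1/det) · [[d, -b], [-b, a]] = [[1.9762, 1.1667],
 [1.1667, 0.8333]].

Step 4 — quadratic form (x̄ - mu_0)^T · S^{-1} · (x̄ - mu_0):
  S^{-1} · (x̄ - mu_0) = (2.7619, 1.6667),
  (x̄ - mu_0)^T · [...] = (1.25)·(2.7619) + (0.25)·(1.6667) = 3.869.

Step 5 — scale by n: T² = 4 · 3.869 = 15.4762.

T² ≈ 15.4762


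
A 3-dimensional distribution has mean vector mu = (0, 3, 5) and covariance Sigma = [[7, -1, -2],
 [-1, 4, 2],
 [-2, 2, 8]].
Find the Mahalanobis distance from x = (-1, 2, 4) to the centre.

Step 1 — centre the observation: (x - mu) = (-1, -1, -1).

Step 2 — invert Sigma (cofactor / det for 3×3, or solve directly):
  Sigma^{-1} = [[0.1556, 0.0222, 0.0333],
 [0.0222, 0.2889, -0.0667],
 [0.0333, -0.0667, 0.15]].

Step 3 — form the quadratic (x - mu)^T · Sigma^{-1} · (x - mu):
  Sigma^{-1} · (x - mu) = (-0.2111, -0.2444, -0.1167).
  (x - mu)^T · [Sigma^{-1} · (x - mu)] = (-1)·(-0.2111) + (-1)·(-0.2444) + (-1)·(-0.1167) = 0.5722.

Step 4 — take square root: d = √(0.5722) ≈ 0.7565.

d(x, mu) = √(0.5722) ≈ 0.7565


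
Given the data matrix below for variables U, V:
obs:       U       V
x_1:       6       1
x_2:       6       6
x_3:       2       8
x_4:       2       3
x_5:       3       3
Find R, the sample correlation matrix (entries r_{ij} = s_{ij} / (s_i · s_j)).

Step 1 — column means:
  mean(U) = (6 + 6 + 2 + 2 + 3) / 5 = 19/5 = 3.8
  mean(V) = (1 + 6 + 8 + 3 + 3) / 5 = 21/5 = 4.2

Step 2 — sample variances and covariances s[i,j] = (1/(n-1)) · Σ_k (x_{k,i} - mean_i) · (x_{k,j} - mean_j), with n-1 = 4:
  s[U,U] = ((2.2)·(2.2) + (2.2)·(2.2) + (-1.8)·(-1.8) + (-1.8)·(-1.8) + (-0.8)·(-0.8)) / 4 = 16.8/4 = 4.2
  s[U,V] = ((2.2)·(-3.2) + (2.2)·(1.8) + (-1.8)·(3.8) + (-1.8)·(-1.2) + (-0.8)·(-1.2)) / 4 = -6.8/4 = -1.7
  s[V,V] = ((-3.2)·(-3.2) + (1.8)·(1.8) + (3.8)·(3.8) + (-1.2)·(-1.2) + (-1.2)·(-1.2)) / 4 = 30.8/4 = 7.7
  Sample standard deviations s_i = √(s[i,i]):
  s(U) = √(4.2) = 2.0494
  s(V) = √(7.7) = 2.7749

Step 3 — r_{ij} = s_{ij} / (s_i · s_j):
  r[U,U] = 1 (diagonal).
  r[U,V] = -1.7 / (2.0494 · 2.7749) = -1.7 / 5.6868 = -0.2989
  r[V,V] = 1 (diagonal).

R is symmetric with unit diagonal. Assembling:

R = [[1, -0.2989],
 [-0.2989, 1]]


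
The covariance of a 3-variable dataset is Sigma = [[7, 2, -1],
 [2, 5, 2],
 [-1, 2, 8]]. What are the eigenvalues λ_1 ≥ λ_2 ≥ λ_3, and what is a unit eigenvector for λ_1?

Step 1 — characteristic polynomial p(λ) = det(λI - Sigma) = λ³ - tr·λ² + c_1·λ - det, where tr = trace, c_1 = sum of the principal 2×2 minors, det = det(Sigma):
  tr = 7 + 5 + 8 = 20,
  c_1 = (7·5 - (2)²) + (7·8 - (-1)²) + (5·8 - (2)²) = 31 + 55 + 36 = 122,
  det = 7·(5·8 - (2)²) - (2)·((2)·8 - (2)·(-1)) + (-1)·((2)·(2) - 5·(-1)) = 7·(36) - (2)·(18) + (-1)·(9) = 207.
  So p(λ) = λ³ - 20λ² + 122λ - 207.
Step 2 — look for an integer root (rational root theorem: any rational root is an integer divisor of 207). Testing λ = 9:
  p(9) = 729 - 1620 + 1098 - 207 = 0  ✓
  Dividing out (λ - 9): p(λ) = (λ - 9)(λ² - 11λ + 23).
Step 3 — remaining eigenvalues from the quadratic λ² - 11λ + 23 = 0:
  Δ = 11² - 4·23 = 121 - 92 = 29,  λ = (11 ± √29)/2 = (11 ± 5.3852)/2 ≈ 8.1926 or 2.8074.
  Sorted: λ_1 = 9,  λ_2 = 8.1926,  λ_3 = 2.8074  (check: sum = 20 = tr ✓).

Step 4 — unit eigenvector for λ_1 = 9: v spans the null space of (Sigma - λ_1 I), whose rows are
  r_1 = (-2, 2, -1),  r_2 = (2, -4, 2),  r_3 = (-1, 2, -1).
  v is orthogonal to every row, so take v ∝ r_1 × r_2 = ((2)·(2) - (-1)·(-4), (-1)·(2) - (-2)·(2), (-2)·(-4) - (2)·(2)) = (0, 2, 4).
  Rescale (divide by 2): u = (0, 1, 2).
  ||u|| = √((0)² + (1)² + (2)²) = √(5) ≈ 2.2361,  v_1 = u/||u|| ≈ (0, 0.4472, 0.8944) (||v_1|| = 1).

λ_1 = 9,  λ_2 = 8.1926,  λ_3 = 2.8074;  v_1 ≈ (0, 0.4472, 0.8944)


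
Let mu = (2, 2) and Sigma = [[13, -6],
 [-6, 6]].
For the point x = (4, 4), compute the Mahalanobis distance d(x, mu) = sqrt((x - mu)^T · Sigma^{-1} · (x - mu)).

Step 1 — centre the observation: (x - mu) = (2, 2).

Step 2 — invert Sigma. det(Sigma) = 13·6 - (-6)² = 42.
  Sigma^{-1} = (1/det) · [[d, -b], [-b, a]] = [[0.1429, 0.1429],
 [0.1429, 0.3095]].

Step 3 — form the quadratic (x - mu)^T · Sigma^{-1} · (x - mu):
  Sigma^{-1} · (x - mu) = (0.5714, 0.9048).
  (x - mu)^T · [Sigma^{-1} · (x - mu)] = (2)·(0.5714) + (2)·(0.9048) = 2.9524.

Step 4 — take square root: d = √(2.9524) ≈ 1.7182.

d(x, mu) = √(2.9524) ≈ 1.7182


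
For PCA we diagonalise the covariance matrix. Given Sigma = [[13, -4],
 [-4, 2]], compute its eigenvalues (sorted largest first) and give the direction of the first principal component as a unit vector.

Step 1 — characteristic polynomial of 2×2 Sigma:
  det(Sigma - λI) = λ² - trace · λ + det = 0.
  trace = 13 + 2 = 15, det = 13·2 - (-4)² = 10.
Step 2 — discriminant:
  Δ = trace² - 4·det = 225 - 40 = 185.
Step 3 — eigenvalues:
  λ = (trace ± √Δ)/2 = (15 ± 13.6015)/2,
  λ_1 = 14.3007,  λ_2 = 0.6993.

Step 4 — unit eigenvector for λ_1: solve (Sigma - λ_1 I)v = 0. First row:
  (13 - 14.3007)·v_x + (-4)·v_y = 0, i.e. (-1.3007)·v_x + (-4)·v_y = 0,
  so v ∝ (b, λ_1 - a) = (-4, 1.3007); multiply by -1 so the first entry is positive: u = (4, -1.3007).
  ||u|| = √((4)² + (-1.3007)²) = √(17.6919) ≈ 4.2062,
  v_1 = u/||u|| ≈ (0.951, -0.3092) (||v_1|| = 1).

λ_1 = 14.3007,  λ_2 = 0.6993;  v_1 ≈ (0.951, -0.3092)


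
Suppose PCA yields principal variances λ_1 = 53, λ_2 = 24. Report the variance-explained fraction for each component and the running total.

Step 1 — total variance = trace(Sigma) = Σ λ_i = 53 + 24 = 77.

Step 2 — fraction explained by component i = λ_i / Σ λ:
  PC1: 53/77 = 0.6883
  PC2: 24/77 = 0.3117

Step 3 — cumulative fraction after k components = (λ_1 + ... + λ_k) / Σ λ:
  k = 1: 53/77 = 0.6883
  k = 2: (53 + 24)/77 = 77/77 = 1

Summary (fraction, with percent):

explained: PC1 0.6883 (68.83%), PC2 0.3117 (31.17%);  cumulative: 0.6883, 1


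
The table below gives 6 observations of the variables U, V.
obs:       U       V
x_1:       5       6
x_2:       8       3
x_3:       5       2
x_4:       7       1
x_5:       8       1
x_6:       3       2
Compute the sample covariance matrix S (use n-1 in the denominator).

Step 1 — column means:
  mean(U) = (5 + 8 + 5 + 7 + 8 + 3) / 6 = 36/6 = 6
  mean(V) = (6 + 3 + 2 + 1 + 1 + 2) / 6 = 15/6 = 2.5

Step 2 — sample covariance S[i,j] = (1/(n-1)) · Σ_k (x_{k,i} - mean_i) · (x_{k,j} - mean_j), with n-1 = 5.
  S[U,U] = ((-1)·(-1) + (2)·(2) + (-1)·(-1) + (1)·(1) + (2)·(2) + (-3)·(-3)) / 5 = 20/5 = 4
  S[U,V] = ((-1)·(3.5) + (2)·(0.5) + (-1)·(-0.5) + (1)·(-1.5) + (2)·(-1.5) + (-3)·(-0.5)) / 5 = -5/5 = -1
  S[V,V] = ((3.5)·(3.5) + (0.5)·(0.5) + (-0.5)·(-0.5) + (-1.5)·(-1.5) + (-1.5)·(-1.5) + (-0.5)·(-0.5)) / 5 = 17.5/5 = 3.5

S is symmetric (S[j,i] = S[i,j]). Assembling:

S = [[4, -1],
 [-1, 3.5]]


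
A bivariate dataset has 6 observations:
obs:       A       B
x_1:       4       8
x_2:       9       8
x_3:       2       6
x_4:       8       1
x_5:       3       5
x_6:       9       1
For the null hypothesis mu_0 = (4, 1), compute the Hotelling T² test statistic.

Step 1 — sample mean vector:
  mean(A) = (4 + 9 + 2 + 8 + 3 + 9) / 6 = 35/6 = 5.8333
  mean(B) = (8 + 8 + 6 + 1 + 5 + 1) / 6 = 29/6 = 4.8333
  x̄ = (5.8333, 4.8333),  deviation x̄ - mu_0 = (5.8333, 4.8333) - (4, 1) = (1.8333, 3.8333).

Step 2 — sample covariance matrix, S[i,j] = (1/(n-1)) · Σ_k (x_{k,i} - mean_i) · (x_{k,j} - mean_j), divisor n-1 = 5:
  S[A,A] = ((-1.8333)·(-1.8333) + (3.1667)·(3.1667) + (-3.8333)·(-3.8333) + (2.1667)·(2.1667) + (-2.8333)·(-2.8333) + (3.1667)·(3.1667)) / 5 = 50.8333/5 = 10.1667
  S[A,B] = ((-1.8333)·(3.1667) + (3.1667)·(3.1667) + (-3.8333)·(1.1667) + (2.1667)·(-3.8333) + (-2.8333)·(0.1667) + (3.1667)·(-3.8333)) / 5 = -21.1667/5 = -4.2333
  S[B,B] = ((3.1667)·(3.1667) + (3.1667)·(3.1667) + (1.1667)·(1.1667) + (-3.8333)·(-3.8333) + (0.1667)·(0.1667) + (-3.8333)·(-3.8333)) / 5 = 50.8333/5 = 10.1667
  S = [[10.1667, -4.2333],
 [-4.2333, 10.1667]].

Step 3 — invert S. det(S) = 10.1667·10.1667 - (-4.2333)² = 85.44.
  S^{-1} = (1/det) · [[d, -b], [-b, a]] = [[0.119, 0.0495],
 [0.0495, 0.119]].

Step 4 — quadratic form (x̄ - mu_0)^T · S^{-1} · (x̄ - mu_0):
  S^{-1} · (x̄ - mu_0) = (0.4081, 0.547),
  (x̄ - mu_0)^T · [...] = (1.8333)·(0.4081) + (3.8333)·(0.547) = 2.8449.

Step 5 — scale by n: T² = 6 · 2.8449 = 17.0693.

T² ≈ 17.0693


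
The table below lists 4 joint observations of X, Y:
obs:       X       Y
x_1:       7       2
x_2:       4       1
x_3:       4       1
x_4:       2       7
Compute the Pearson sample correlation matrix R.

Step 1 — column means:
  mean(X) = (7 + 4 + 4 + 2) / 4 = 17/4 = 4.25
  mean(Y) = (2 + 1 + 1 + 7) / 4 = 11/4 = 2.75

Step 2 — sample variances and covariances s[i,j] = (1/(n-1)) · Σ_k (x_{k,i} - mean_i) · (x_{k,j} - mean_j), with n-1 = 3:
  s[X,X] = ((2.75)·(2.75) + (-0.25)·(-0.25) + (-0.25)·(-0.25) + (-2.25)·(-2.25)) / 3 = 12.75/3 = 4.25
  s[X,Y] = ((2.75)·(-0.75) + (-0.25)·(-1.75) + (-0.25)·(-1.75) + (-2.25)·(4.25)) / 3 = -10.75/3 = -3.5833
  s[Y,Y] = ((-0.75)·(-0.75) + (-1.75)·(-1.75) + (-1.75)·(-1.75) + (4.25)·(4.25)) / 3 = 24.75/3 = 8.25
  Sample standard deviations s_i = √(s[i,i]):
  s(X) = √(4.25) = 2.0616
  s(Y) = √(8.25) = 2.8723

Step 3 — r_{ij} = s_{ij} / (s_i · s_j):
  r[X,X] = 1 (diagonal).
  r[X,Y] = -3.5833 / (2.0616 · 2.8723) = -3.5833 / 5.9214 = -0.6052
  r[Y,Y] = 1 (diagonal).

R is symmetric with unit diagonal. Assembling:

R = [[1, -0.6052],
 [-0.6052, 1]]


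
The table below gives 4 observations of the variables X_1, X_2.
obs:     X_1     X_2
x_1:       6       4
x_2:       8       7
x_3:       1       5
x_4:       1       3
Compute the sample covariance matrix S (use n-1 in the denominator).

Step 1 — column means:
  mean(X_1) = (6 + 8 + 1 + 1) / 4 = 16/4 = 4
  mean(X_2) = (4 + 7 + 5 + 3) / 4 = 19/4 = 4.75

Step 2 — sample covariance S[i,j] = (1/(n-1)) · Σ_k (x_{k,i} - mean_i) · (x_{k,j} - mean_j), with n-1 = 3.
  S[X_1,X_1] = ((2)·(2) + (4)·(4) + (-3)·(-3) + (-3)·(-3)) / 3 = 38/3 = 12.6667
  S[X_1,X_2] = ((2)·(-0.75) + (4)·(2.25) + (-3)·(0.25) + (-3)·(-1.75)) / 3 = 12/3 = 4
  S[X_2,X_2] = ((-0.75)·(-0.75) + (2.25)·(2.25) + (0.25)·(0.25) + (-1.75)·(-1.75)) / 3 = 8.75/3 = 2.9167

S is symmetric (S[j,i] = S[i,j]). Assembling:

S = [[12.6667, 4],
 [4, 2.9167]]


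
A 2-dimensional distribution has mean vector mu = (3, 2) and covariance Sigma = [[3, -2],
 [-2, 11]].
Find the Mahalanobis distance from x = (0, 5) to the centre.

Step 1 — centre the observation: (x - mu) = (-3, 3).

Step 2 — invert Sigma. det(Sigma) = 3·11 - (-2)² = 29.
  Sigma^{-1} = (1/det) · [[d, -b], [-b, a]] = [[0.3793, 0.069],
 [0.069, 0.1034]].

Step 3 — form the quadratic (x - mu)^T · Sigma^{-1} · (x - mu):
  Sigma^{-1} · (x - mu) = (-0.931, 0.1034).
  (x - mu)^T · [Sigma^{-1} · (x - mu)] = (-3)·(-0.931) + (3)·(0.1034) = 3.1034.

Step 4 — take square root: d = √(3.1034) ≈ 1.7617.

d(x, mu) = √(3.1034) ≈ 1.7617


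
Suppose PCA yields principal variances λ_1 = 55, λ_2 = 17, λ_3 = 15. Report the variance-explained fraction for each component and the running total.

Step 1 — total variance = trace(Sigma) = Σ λ_i = 55 + 17 + 15 = 87.

Step 2 — fraction explained by component i = λ_i / Σ λ:
  PC1: 55/87 = 0.6322
  PC2: 17/87 = 0.1954
  PC3: 15/87 = 0.1724

Step 3 — cumulative fraction after k components = (λ_1 + ... + λ_k) / Σ λ:
  k = 1: 55/87 = 0.6322
  k = 2: (55 + 17)/87 = 72/87 = 0.8276
  k = 3: (55 + 17 + 15)/87 = 87/87 = 1

Summary (fraction, with percent):

explained: PC1 0.6322 (63.22%), PC2 0.1954 (19.54%), PC3 0.1724 (17.24%);  cumulative: 0.6322, 0.8276, 1


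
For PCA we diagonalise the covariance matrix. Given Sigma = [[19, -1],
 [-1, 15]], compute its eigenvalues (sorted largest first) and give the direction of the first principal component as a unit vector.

Step 1 — characteristic polynomial of 2×2 Sigma:
  det(Sigma - λI) = λ² - trace · λ + det = 0.
  trace = 19 + 15 = 34, det = 19·15 - (-1)² = 284.
Step 2 — discriminant:
  Δ = trace² - 4·det = 1156 - 1136 = 20.
Step 3 — eigenvalues:
  λ = (trace ± √Δ)/2 = (34 ± 4.4721)/2,
  λ_1 = 19.2361,  λ_2 = 14.7639.

Step 4 — unit eigenvector for λ_1: solve (Sigma - λ_1 I)v = 0. First row:
  (19 - 19.2361)·v_x + (-1)·v_y = 0, i.e. (-0.2361)·v_x + (-1)·v_y = 0,
  so v ∝ (b, λ_1 - a) = (-1, 0.2361); multiply by -1 so the first entry is positive: u = (1, -0.2361).
  ||u|| = √((1)² + (-0.2361)²) = √(1.0557) ≈ 1.0275,
  v_1 = u/||u|| ≈ (0.9732, -0.2298) (||v_1|| = 1).

λ_1 = 19.2361,  λ_2 = 14.7639;  v_1 ≈ (0.9732, -0.2298)


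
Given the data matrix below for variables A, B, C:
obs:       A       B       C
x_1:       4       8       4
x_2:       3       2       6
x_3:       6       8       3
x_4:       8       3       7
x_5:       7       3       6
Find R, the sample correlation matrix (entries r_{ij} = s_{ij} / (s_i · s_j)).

Step 1 — column means:
  mean(A) = (4 + 3 + 6 + 8 + 7) / 5 = 28/5 = 5.6
  mean(B) = (8 + 2 + 8 + 3 + 3) / 5 = 24/5 = 4.8
  mean(C) = (4 + 6 + 3 + 7 + 6) / 5 = 26/5 = 5.2

Step 2 — sample variances and covariances s[i,j] = (1/(n-1)) · Σ_k (x_{k,i} - mean_i) · (x_{k,j} - mean_j), with n-1 = 4:
  s[A,A] = ((-1.6)·(-1.6) + (-2.6)·(-2.6) + (0.4)·(0.4) + (2.4)·(2.4) + (1.4)·(1.4)) / 4 = 17.2/4 = 4.3
  s[A,B] = ((-1.6)·(3.2) + (-2.6)·(-2.8) + (0.4)·(3.2) + (2.4)·(-1.8) + (1.4)·(-1.8)) / 4 = -3.4/4 = -0.85
  s[A,C] = ((-1.6)·(-1.2) + (-2.6)·(0.8) + (0.4)·(-2.2) + (2.4)·(1.8) + (1.4)·(0.8)) / 4 = 4.4/4 = 1.1
  s[B,B] = ((3.2)·(3.2) + (-2.8)·(-2.8) + (3.2)·(3.2) + (-1.8)·(-1.8) + (-1.8)·(-1.8)) / 4 = 34.8/4 = 8.7
  s[B,C] = ((3.2)·(-1.2) + (-2.8)·(0.8) + (3.2)·(-2.2) + (-1.8)·(1.8) + (-1.8)·(0.8)) / 4 = -17.8/4 = -4.45
  s[C,C] = ((-1.2)·(-1.2) + (0.8)·(0.8) + (-2.2)·(-2.2) + (1.8)·(1.8) + (0.8)·(0.8)) / 4 = 10.8/4 = 2.7
  Sample standard deviations s_i = √(s[i,i]):
  s(A) = √(4.3) = 2.0736
  s(B) = √(8.7) = 2.9496
  s(C) = √(2.7) = 1.6432

Step 3 — r_{ij} = s_{ij} / (s_i · s_j):
  r[A,A] = 1 (diagonal).
  r[A,B] = -0.85 / (2.0736 · 2.9496) = -0.85 / 6.1164 = -0.139
  r[A,C] = 1.1 / (2.0736 · 1.6432) = 1.1 / 3.4073 = 0.3228
  r[B,B] = 1 (diagonal).
  r[B,C] = -4.45 / (2.9496 · 1.6432) = -4.45 / 4.8466 = -0.9182
  r[C,C] = 1 (diagonal).

R is symmetric with unit diagonal. Assembling:

R = [[1, -0.139, 0.3228],
 [-0.139, 1, -0.9182],
 [0.3228, -0.9182, 1]]


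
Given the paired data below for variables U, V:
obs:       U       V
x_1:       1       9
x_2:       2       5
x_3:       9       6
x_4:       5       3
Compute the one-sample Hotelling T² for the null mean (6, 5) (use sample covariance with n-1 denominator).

Step 1 — sample mean vector:
  mean(U) = (1 + 2 + 9 + 5) / 4 = 17/4 = 4.25
  mean(V) = (9 + 5 + 6 + 3) / 4 = 23/4 = 5.75
  x̄ = (4.25, 5.75),  deviation x̄ - mu_0 = (4.25, 5.75) - (6, 5) = (-1.75, 0.75).

Step 2 — sample covariance matrix, S[i,j] = (1/(n-1)) · Σ_k (x_{k,i} - mean_i) · (x_{k,j} - mean_j), divisor n-1 = 3:
  S[U,U] = ((-3.25)·(-3.25) + (-2.25)·(-2.25) + (4.75)·(4.75) + (0.75)·(0.75)) / 3 = 38.75/3 = 12.9167
  S[U,V] = ((-3.25)·(3.25) + (-2.25)·(-0.75) + (4.75)·(0.25) + (0.75)·(-2.75)) / 3 = -9.75/3 = -3.25
  S[V,V] = ((3.25)·(3.25) + (-0.75)·(-0.75) + (0.25)·(0.25) + (-2.75)·(-2.75)) / 3 = 18.75/3 = 6.25
  S = [[12.9167, -3.25],
 [-3.25, 6.25]].

Step 3 — invert S. det(S) = 12.9167·6.25 - (-3.25)² = 70.1667.
  S^{-1} = (1/det) · [[d, -b], [-b, a]] = [[0.0891, 0.0463],
 [0.0463, 0.1841]].

Step 4 — quadratic form (x̄ - mu_0)^T · S^{-1} · (x̄ - mu_0):
  S^{-1} · (x̄ - mu_0) = (-0.1211, 0.057),
  (x̄ - mu_0)^T · [...] = (-1.75)·(-0.1211) + (0.75)·(0.057) = 0.2548.

Step 5 — scale by n: T² = 4 · 0.2548 = 1.019.

T² ≈ 1.019


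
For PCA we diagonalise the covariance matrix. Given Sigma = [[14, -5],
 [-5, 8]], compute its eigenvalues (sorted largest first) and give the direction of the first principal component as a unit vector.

Step 1 — characteristic polynomial of 2×2 Sigma:
  det(Sigma - λI) = λ² - trace · λ + det = 0.
  trace = 14 + 8 = 22, det = 14·8 - (-5)² = 87.
Step 2 — discriminant:
  Δ = trace² - 4·det = 484 - 348 = 136.
Step 3 — eigenvalues:
  λ = (trace ± √Δ)/2 = (22 ± 11.6619)/2,
  λ_1 = 16.831,  λ_2 = 5.169.

Step 4 — unit eigenvector for λ_1: solve (Sigma - λ_1 I)v = 0. First row:
  (14 - 16.831)·v_x + (-5)·v_y = 0, i.e. (-2.831)·v_x + (-5)·v_y = 0,
  so v ∝ (b, λ_1 - a) = (-5, 2.831); multiply by -1 so the first entry is positive: u = (5, -2.831).
  ||u|| = √((5)² + (-2.831)²) = √(33.0143) ≈ 5.7458,
  v_1 = u/||u|| ≈ (0.8702, -0.4927) (||v_1|| = 1).

λ_1 = 16.831,  λ_2 = 5.169;  v_1 ≈ (0.8702, -0.4927)


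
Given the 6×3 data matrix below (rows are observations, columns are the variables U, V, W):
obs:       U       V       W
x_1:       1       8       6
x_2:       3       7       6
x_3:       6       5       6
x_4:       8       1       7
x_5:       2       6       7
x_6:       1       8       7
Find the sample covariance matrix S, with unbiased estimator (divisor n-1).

Step 1 — column means:
  mean(U) = (1 + 3 + 6 + 8 + 2 + 1) / 6 = 21/6 = 3.5
  mean(V) = (8 + 7 + 5 + 1 + 6 + 8) / 6 = 35/6 = 5.8333
  mean(W) = (6 + 6 + 6 + 7 + 7 + 7) / 6 = 39/6 = 6.5

Step 2 — sample covariance S[i,j] = (1/(n-1)) · Σ_k (x_{k,i} - mean_i) · (x_{k,j} - mean_j), with n-1 = 5.
  S[U,U] = ((-2.5)·(-2.5) + (-0.5)·(-0.5) + (2.5)·(2.5) + (4.5)·(4.5) + (-1.5)·(-1.5) + (-2.5)·(-2.5)) / 5 = 41.5/5 = 8.3
  S[U,V] = ((-2.5)·(2.1667) + (-0.5)·(1.1667) + (2.5)·(-0.8333) + (4.5)·(-4.8333) + (-1.5)·(0.1667) + (-2.5)·(2.1667)) / 5 = -35.5/5 = -7.1
  S[U,W] = ((-2.5)·(-0.5) + (-0.5)·(-0.5) + (2.5)·(-0.5) + (4.5)·(0.5) + (-1.5)·(0.5) + (-2.5)·(0.5)) / 5 = 0.5/5 = 0.1
  S[V,V] = ((2.1667)·(2.1667) + (1.1667)·(1.1667) + (-0.8333)·(-0.8333) + (-4.8333)·(-4.8333) + (0.1667)·(0.1667) + (2.1667)·(2.1667)) / 5 = 34.8333/5 = 6.9667
  S[V,W] = ((2.1667)·(-0.5) + (1.1667)·(-0.5) + (-0.8333)·(-0.5) + (-4.8333)·(0.5) + (0.1667)·(0.5) + (2.1667)·(0.5)) / 5 = -2.5/5 = -0.5
  S[W,W] = ((-0.5)·(-0.5) + (-0.5)·(-0.5) + (-0.5)·(-0.5) + (0.5)·(0.5) + (0.5)·(0.5) + (0.5)·(0.5)) / 5 = 1.5/5 = 0.3

S is symmetric (S[j,i] = S[i,j]). Assembling:

S = [[8.3, -7.1, 0.1],
 [-7.1, 6.9667, -0.5],
 [0.1, -0.5, 0.3]]


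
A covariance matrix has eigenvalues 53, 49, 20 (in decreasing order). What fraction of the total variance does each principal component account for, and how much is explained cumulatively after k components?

Step 1 — total variance = trace(Sigma) = Σ λ_i = 53 + 49 + 20 = 122.

Step 2 — fraction explained by component i = λ_i / Σ λ:
  PC1: 53/122 = 0.4344
  PC2: 49/122 = 0.4016
  PC3: 20/122 = 0.1639

Step 3 — cumulative fraction after k components = (λ_1 + ... + λ_k) / Σ λ:
  k = 1: 53/122 = 0.4344
  k = 2: (53 + 49)/122 = 102/122 = 0.8361
  k = 3: (53 + 49 + 20)/122 = 122/122 = 1

Summary (fraction, with percent):

explained: PC1 0.4344 (43.44%), PC2 0.4016 (40.16%), PC3 0.1639 (16.39%);  cumulative: 0.4344, 0.8361, 1


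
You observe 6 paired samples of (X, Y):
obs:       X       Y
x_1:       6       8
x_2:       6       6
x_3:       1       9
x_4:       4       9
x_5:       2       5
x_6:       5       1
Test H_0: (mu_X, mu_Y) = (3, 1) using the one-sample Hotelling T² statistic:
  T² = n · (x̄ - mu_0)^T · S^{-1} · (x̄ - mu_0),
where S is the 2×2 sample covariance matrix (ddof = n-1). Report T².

Step 1 — sample mean vector:
  mean(X) = (6 + 6 + 1 + 4 + 2 + 5) / 6 = 24/6 = 4
  mean(Y) = (8 + 6 + 9 + 9 + 5 + 1) / 6 = 38/6 = 6.3333
  x̄ = (4, 6.3333),  deviation x̄ - mu_0 = (4, 6.3333) - (3, 1) = (1, 5.3333).

Step 2 — sample covariance matrix, S[i,j] = (1/(n-1)) · Σ_k (x_{k,i} - mean_i) · (x_{k,j} - mean_j), divisor n-1 = 5:
  S[X,X] = ((2)·(2) + (2)·(2) + (-3)·(-3) + (0)·(0) + (-2)·(-2) + (1)·(1)) / 5 = 22/5 = 4.4
  S[X,Y] = ((2)·(1.6667) + (2)·(-0.3333) + (-3)·(2.6667) + (0)·(2.6667) + (-2)·(-1.3333) + (1)·(-5.3333)) / 5 = -8/5 = -1.6
  S[Y,Y] = ((1.6667)·(1.6667) + (-0.3333)·(-0.3333) + (2.6667)·(2.6667) + (2.6667)·(2.6667) + (-1.3333)·(-1.3333) + (-5.3333)·(-5.3333)) / 5 = 47.3333/5 = 9.4667
  S = [[4.4, -1.6],
 [-1.6, 9.4667]].

Step 3 — invert S. det(S) = 4.4·9.4667 - (-1.6)² = 39.0933.
  S^{-1} = (1/det) · [[d, -b], [-b, a]] = [[0.2422, 0.0409],
 [0.0409, 0.1126]].

Step 4 — quadratic form (x̄ - mu_0)^T · S^{-1} · (x̄ - mu_0):
  S^{-1} · (x̄ - mu_0) = (0.4604, 0.6412),
  (x̄ - mu_0)^T · [...] = (1)·(0.4604) + (5.3333)·(0.6412) = 3.8802.

Step 5 — scale by n: T² = 6 · 3.8802 = 23.281.

T² ≈ 23.281


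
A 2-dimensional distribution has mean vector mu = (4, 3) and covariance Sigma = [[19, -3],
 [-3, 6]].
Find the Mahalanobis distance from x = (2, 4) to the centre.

Step 1 — centre the observation: (x - mu) = (-2, 1).

Step 2 — invert Sigma. det(Sigma) = 19·6 - (-3)² = 105.
  Sigma^{-1} = (1/det) · [[d, -b], [-b, a]] = [[0.0571, 0.0286],
 [0.0286, 0.181]].

Step 3 — form the quadratic (x - mu)^T · Sigma^{-1} · (x - mu):
  Sigma^{-1} · (x - mu) = (-0.0857, 0.1238).
  (x - mu)^T · [Sigma^{-1} · (x - mu)] = (-2)·(-0.0857) + (1)·(0.1238) = 0.2952.

Step 4 — take square root: d = √(0.2952) ≈ 0.5434.

d(x, mu) = √(0.2952) ≈ 0.5434


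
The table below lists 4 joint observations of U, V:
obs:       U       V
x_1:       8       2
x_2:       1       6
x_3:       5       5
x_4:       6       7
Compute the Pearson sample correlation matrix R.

Step 1 — column means:
  mean(U) = (8 + 1 + 5 + 6) / 4 = 20/4 = 5
  mean(V) = (2 + 6 + 5 + 7) / 4 = 20/4 = 5

Step 2 — sample variances and covariances s[i,j] = (1/(n-1)) · Σ_k (x_{k,i} - mean_i) · (x_{k,j} - mean_j), with n-1 = 3:
  s[U,U] = ((3)·(3) + (-4)·(-4) + (0)·(0) + (1)·(1)) / 3 = 26/3 = 8.6667
  s[U,V] = ((3)·(-3) + (-4)·(1) + (0)·(0) + (1)·(2)) / 3 = -11/3 = -3.6667
  s[V,V] = ((-3)·(-3) + (1)·(1) + (0)·(0) + (2)·(2)) / 3 = 14/3 = 4.6667
  Sample standard deviations s_i = √(s[i,i]):
  s(U) = √(8.6667) = 2.9439
  s(V) = √(4.6667) = 2.1602

Step 3 — r_{ij} = s_{ij} / (s_i · s_j):
  r[U,U] = 1 (diagonal).
  r[U,V] = -3.6667 / (2.9439 · 2.1602) = -3.6667 / 6.3596 = -0.5766
  r[V,V] = 1 (diagonal).

R is symmetric with unit diagonal. Assembling:

R = [[1, -0.5766],
 [-0.5766, 1]]


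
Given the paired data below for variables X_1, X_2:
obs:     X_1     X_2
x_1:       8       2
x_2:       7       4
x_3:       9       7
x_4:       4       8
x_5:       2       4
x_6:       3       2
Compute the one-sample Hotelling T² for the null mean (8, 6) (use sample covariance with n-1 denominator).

Step 1 — sample mean vector:
  mean(X_1) = (8 + 7 + 9 + 4 + 2 + 3) / 6 = 33/6 = 5.5
  mean(X_2) = (2 + 4 + 7 + 8 + 4 + 2) / 6 = 27/6 = 4.5
  x̄ = (5.5, 4.5),  deviation x̄ - mu_0 = (5.5, 4.5) - (8, 6) = (-2.5, -1.5).

Step 2 — sample covariance matrix, S[i,j] = (1/(n-1)) · Σ_k (x_{k,i} - mean_i) · (x_{k,j} - mean_j), divisor n-1 = 5:
  S[X_1,X_1] = ((2.5)·(2.5) + (1.5)·(1.5) + (3.5)·(3.5) + (-1.5)·(-1.5) + (-3.5)·(-3.5) + (-2.5)·(-2.5)) / 5 = 41.5/5 = 8.3
  S[X_1,X_2] = ((2.5)·(-2.5) + (1.5)·(-0.5) + (3.5)·(2.5) + (-1.5)·(3.5) + (-3.5)·(-0.5) + (-2.5)·(-2.5)) / 5 = 4.5/5 = 0.9
  S[X_2,X_2] = ((-2.5)·(-2.5) + (-0.5)·(-0.5) + (2.5)·(2.5) + (3.5)·(3.5) + (-0.5)·(-0.5) + (-2.5)·(-2.5)) / 5 = 31.5/5 = 6.3
  S = [[8.3, 0.9],
 [0.9, 6.3]].

Step 3 — invert S. det(S) = 8.3·6.3 - (0.9)² = 51.48.
  S^{-1} = (1/det) · [[d, -b], [-b, a]] = [[0.1224, -0.0175],
 [-0.0175, 0.1612]].

Step 4 — quadratic form (x̄ - mu_0)^T · S^{-1} · (x̄ - mu_0):
  S^{-1} · (x̄ - mu_0) = (-0.2797, -0.1981),
  (x̄ - mu_0)^T · [...] = (-2.5)·(-0.2797) + (-1.5)·(-0.1981) = 0.9965.

Step 5 — scale by n: T² = 6 · 0.9965 = 5.979.

T² ≈ 5.979


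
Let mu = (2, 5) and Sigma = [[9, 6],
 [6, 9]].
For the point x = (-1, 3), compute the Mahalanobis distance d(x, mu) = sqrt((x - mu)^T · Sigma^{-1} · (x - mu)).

Step 1 — centre the observation: (x - mu) = (-3, -2).

Step 2 — invert Sigma. det(Sigma) = 9·9 - (6)² = 45.
  Sigma^{-1} = (1/det) · [[d, -b], [-b, a]] = [[0.2, -0.1333],
 [-0.1333, 0.2]].

Step 3 — form the quadratic (x - mu)^T · Sigma^{-1} · (x - mu):
  Sigma^{-1} · (x - mu) = (-0.3333, 0).
  (x - mu)^T · [Sigma^{-1} · (x - mu)] = (-3)·(-0.3333) + (-2)·(0) = 1.

Step 4 — take square root: d = √(1) ≈ 1.

d(x, mu) = √(1) ≈ 1


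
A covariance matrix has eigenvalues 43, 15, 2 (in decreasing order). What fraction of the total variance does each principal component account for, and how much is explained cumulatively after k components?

Step 1 — total variance = trace(Sigma) = Σ λ_i = 43 + 15 + 2 = 60.

Step 2 — fraction explained by component i = λ_i / Σ λ:
  PC1: 43/60 = 0.7167
  PC2: 15/60 = 0.25
  PC3: 2/60 = 0.0333

Step 3 — cumulative fraction after k components = (λ_1 + ... + λ_k) / Σ λ:
  k = 1: 43/60 = 0.7167
  k = 2: (43 + 15)/60 = 58/60 = 0.9667
  k = 3: (43 + 15 + 2)/60 = 60/60 = 1

Summary (fraction, with percent):

explained: PC1 0.7167 (71.67%), PC2 0.25 (25%), PC3 0.0333 (3.33%);  cumulative: 0.7167, 0.9667, 1


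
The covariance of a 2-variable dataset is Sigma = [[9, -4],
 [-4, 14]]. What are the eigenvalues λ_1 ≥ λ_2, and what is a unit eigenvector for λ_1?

Step 1 — characteristic polynomial of 2×2 Sigma:
  det(Sigma - λI) = λ² - trace · λ + det = 0.
  trace = 9 + 14 = 23, det = 9·14 - (-4)² = 110.
Step 2 — discriminant:
  Δ = trace² - 4·det = 529 - 440 = 89.
Step 3 — eigenvalues:
  λ = (trace ± √Δ)/2 = (23 ± 9.434)/2,
  λ_1 = 16.217,  λ_2 = 6.783.

Step 4 — unit eigenvector for λ_1: solve (Sigma - λ_1 I)v = 0. First row:
  (9 - 16.217)·v_x + (-4)·v_y = 0, i.e. (-7.217)·v_x + (-4)·v_y = 0,
  so v ∝ (b, λ_1 - a) = (-4, 7.217); multiply by -1 so the first entry is positive: u = (4, -7.217).
  ||u|| = √((4)² + (-7.217)²) = √(68.085) ≈ 8.2514,
  v_1 = u/||u|| ≈ (0.4848, -0.8746) (||v_1|| = 1).

λ_1 = 16.217,  λ_2 = 6.783;  v_1 ≈ (0.4848, -0.8746)


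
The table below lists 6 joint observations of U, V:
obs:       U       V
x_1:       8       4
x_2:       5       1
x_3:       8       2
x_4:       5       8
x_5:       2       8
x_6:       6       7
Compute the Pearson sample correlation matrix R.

Step 1 — column means:
  mean(U) = (8 + 5 + 8 + 5 + 2 + 6) / 6 = 34/6 = 5.6667
  mean(V) = (4 + 1 + 2 + 8 + 8 + 7) / 6 = 30/6 = 5

Step 2 — sample variances and covariances s[i,j] = (1/(n-1)) · Σ_k (x_{k,i} - mean_i) · (x_{k,j} - mean_j), with n-1 = 5:
  s[U,U] = ((2.3333)·(2.3333) + (-0.6667)·(-0.6667) + (2.3333)·(2.3333) + (-0.6667)·(-0.6667) + (-3.6667)·(-3.6667) + (0.3333)·(0.3333)) / 5 = 25.3333/5 = 5.0667
  s[U,V] = ((2.3333)·(-1) + (-0.6667)·(-4) + (2.3333)·(-3) + (-0.6667)·(3) + (-3.6667)·(3) + (0.3333)·(2)) / 5 = -19/5 = -3.8
  s[V,V] = ((-1)·(-1) + (-4)·(-4) + (-3)·(-3) + (3)·(3) + (3)·(3) + (2)·(2)) / 5 = 48/5 = 9.6
  Sample standard deviations s_i = √(s[i,i]):
  s(U) = √(5.0667) = 2.2509
  s(V) = √(9.6) = 3.0984

Step 3 — r_{ij} = s_{ij} / (s_i · s_j):
  r[U,U] = 1 (diagonal).
  r[U,V] = -3.8 / (2.2509 · 3.0984) = -3.8 / 6.9742 = -0.5449
  r[V,V] = 1 (diagonal).

R is symmetric with unit diagonal. Assembling:

R = [[1, -0.5449],
 [-0.5449, 1]]


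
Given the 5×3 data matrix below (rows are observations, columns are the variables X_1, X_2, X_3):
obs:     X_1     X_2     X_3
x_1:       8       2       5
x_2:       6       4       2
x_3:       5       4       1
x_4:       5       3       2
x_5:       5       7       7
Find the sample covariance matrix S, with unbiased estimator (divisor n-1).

Step 1 — column means:
  mean(X_1) = (8 + 6 + 5 + 5 + 5) / 5 = 29/5 = 5.8
  mean(X_2) = (2 + 4 + 4 + 3 + 7) / 5 = 20/5 = 4
  mean(X_3) = (5 + 2 + 1 + 2 + 7) / 5 = 17/5 = 3.4

Step 2 — sample covariance S[i,j] = (1/(n-1)) · Σ_k (x_{k,i} - mean_i) · (x_{k,j} - mean_j), with n-1 = 4.
  S[X_1,X_1] = ((2.2)·(2.2) + (0.2)·(0.2) + (-0.8)·(-0.8) + (-0.8)·(-0.8) + (-0.8)·(-0.8)) / 4 = 6.8/4 = 1.7
  S[X_1,X_2] = ((2.2)·(-2) + (0.2)·(0) + (-0.8)·(0) + (-0.8)·(-1) + (-0.8)·(3)) / 4 = -6/4 = -1.5
  S[X_1,X_3] = ((2.2)·(1.6) + (0.2)·(-1.4) + (-0.8)·(-2.4) + (-0.8)·(-1.4) + (-0.8)·(3.6)) / 4 = 3.4/4 = 0.85
  S[X_2,X_2] = ((-2)·(-2) + (0)·(0) + (0)·(0) + (-1)·(-1) + (3)·(3)) / 4 = 14/4 = 3.5
  S[X_2,X_3] = ((-2)·(1.6) + (0)·(-1.4) + (0)·(-2.4) + (-1)·(-1.4) + (3)·(3.6)) / 4 = 9/4 = 2.25
  S[X_3,X_3] = ((1.6)·(1.6) + (-1.4)·(-1.4) + (-2.4)·(-2.4) + (-1.4)·(-1.4) + (3.6)·(3.6)) / 4 = 25.2/4 = 6.3

S is symmetric (S[j,i] = S[i,j]). Assembling:

S = [[1.7, -1.5, 0.85],
 [-1.5, 3.5, 2.25],
 [0.85, 2.25, 6.3]]


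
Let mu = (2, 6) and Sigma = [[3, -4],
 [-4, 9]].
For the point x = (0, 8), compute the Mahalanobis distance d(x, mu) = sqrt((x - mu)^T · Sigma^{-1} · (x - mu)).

Step 1 — centre the observation: (x - mu) = (-2, 2).

Step 2 — invert Sigma. det(Sigma) = 3·9 - (-4)² = 11.
  Sigma^{-1} = (1/det) · [[d, -b], [-b, a]] = [[0.8182, 0.3636],
 [0.3636, 0.2727]].

Step 3 — form the quadratic (x - mu)^T · Sigma^{-1} · (x - mu):
  Sigma^{-1} · (x - mu) = (-0.9091, -0.1818).
  (x - mu)^T · [Sigma^{-1} · (x - mu)] = (-2)·(-0.9091) + (2)·(-0.1818) = 1.4545.

Step 4 — take square root: d = √(1.4545) ≈ 1.206.

d(x, mu) = √(1.4545) ≈ 1.206


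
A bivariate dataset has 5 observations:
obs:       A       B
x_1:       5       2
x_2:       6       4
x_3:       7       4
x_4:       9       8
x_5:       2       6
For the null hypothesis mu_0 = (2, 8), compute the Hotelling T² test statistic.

Step 1 — sample mean vector:
  mean(A) = (5 + 6 + 7 + 9 + 2) / 5 = 29/5 = 5.8
  mean(B) = (2 + 4 + 4 + 8 + 6) / 5 = 24/5 = 4.8
  x̄ = (5.8, 4.8),  deviation x̄ - mu_0 = (5.8, 4.8) - (2, 8) = (3.8, -3.2).

Step 2 — sample covariance matrix, S[i,j] = (1/(n-1)) · Σ_k (x_{k,i} - mean_i) · (x_{k,j} - mean_j), divisor n-1 = 4:
  S[A,A] = ((-0.8)·(-0.8) + (0.2)·(0.2) + (1.2)·(1.2) + (3.2)·(3.2) + (-3.8)·(-3.8)) / 4 = 26.8/4 = 6.7
  S[A,B] = ((-0.8)·(-2.8) + (0.2)·(-0.8) + (1.2)·(-0.8) + (3.2)·(3.2) + (-3.8)·(1.2)) / 4 = 6.8/4 = 1.7
  S[B,B] = ((-2.8)·(-2.8) + (-0.8)·(-0.8) + (-0.8)·(-0.8) + (3.2)·(3.2) + (1.2)·(1.2)) / 4 = 20.8/4 = 5.2
  S = [[6.7, 1.7],
 [1.7, 5.2]].

Step 3 — invert S. det(S) = 6.7·5.2 - (1.7)² = 31.95.
  S^{-1} = (1/det) · [[d, -b], [-b, a]] = [[0.1628, -0.0532],
 [-0.0532, 0.2097]].

Step 4 — quadratic form (x̄ - mu_0)^T · S^{-1} · (x̄ - mu_0):
  S^{-1} · (x̄ - mu_0) = (0.7887, -0.8732),
  (x̄ - mu_0)^T · [...] = (3.8)·(0.7887) + (-3.2)·(-0.8732) = 5.7915.

Step 5 — scale by n: T² = 5 · 5.7915 = 28.9577.

T² ≈ 28.9577


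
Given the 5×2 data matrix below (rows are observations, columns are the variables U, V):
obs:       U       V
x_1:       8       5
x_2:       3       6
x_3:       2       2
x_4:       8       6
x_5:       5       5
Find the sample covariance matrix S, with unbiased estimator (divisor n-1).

Step 1 — column means:
  mean(U) = (8 + 3 + 2 + 8 + 5) / 5 = 26/5 = 5.2
  mean(V) = (5 + 6 + 2 + 6 + 5) / 5 = 24/5 = 4.8

Step 2 — sample covariance S[i,j] = (1/(n-1)) · Σ_k (x_{k,i} - mean_i) · (x_{k,j} - mean_j), with n-1 = 4.
  S[U,U] = ((2.8)·(2.8) + (-2.2)·(-2.2) + (-3.2)·(-3.2) + (2.8)·(2.8) + (-0.2)·(-0.2)) / 4 = 30.8/4 = 7.7
  S[U,V] = ((2.8)·(0.2) + (-2.2)·(1.2) + (-3.2)·(-2.8) + (2.8)·(1.2) + (-0.2)·(0.2)) / 4 = 10.2/4 = 2.55
  S[V,V] = ((0.2)·(0.2) + (1.2)·(1.2) + (-2.8)·(-2.8) + (1.2)·(1.2) + (0.2)·(0.2)) / 4 = 10.8/4 = 2.7

S is symmetric (S[j,i] = S[i,j]). Assembling:

S = [[7.7, 2.55],
 [2.55, 2.7]]


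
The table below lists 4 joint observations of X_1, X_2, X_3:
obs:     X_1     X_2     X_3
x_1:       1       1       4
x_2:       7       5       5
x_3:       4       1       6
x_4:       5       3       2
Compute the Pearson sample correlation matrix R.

Step 1 — column means:
  mean(X_1) = (1 + 7 + 4 + 5) / 4 = 17/4 = 4.25
  mean(X_2) = (1 + 5 + 1 + 3) / 4 = 10/4 = 2.5
  mean(X_3) = (4 + 5 + 6 + 2) / 4 = 17/4 = 4.25

Step 2 — sample variances and covariances s[i,j] = (1/(n-1)) · Σ_k (x_{k,i} - mean_i) · (x_{k,j} - mean_j), with n-1 = 3:
  s[X_1,X_1] = ((-3.25)·(-3.25) + (2.75)·(2.75) + (-0.25)·(-0.25) + (0.75)·(0.75)) / 3 = 18.75/3 = 6.25
  s[X_1,X_2] = ((-3.25)·(-1.5) + (2.75)·(2.5) + (-0.25)·(-1.5) + (0.75)·(0.5)) / 3 = 12.5/3 = 4.1667
  s[X_1,X_3] = ((-3.25)·(-0.25) + (2.75)·(0.75) + (-0.25)·(1.75) + (0.75)·(-2.25)) / 3 = 0.75/3 = 0.25
  s[X_2,X_2] = ((-1.5)·(-1.5) + (2.5)·(2.5) + (-1.5)·(-1.5) + (0.5)·(0.5)) / 3 = 11/3 = 3.6667
  s[X_2,X_3] = ((-1.5)·(-0.25) + (2.5)·(0.75) + (-1.5)·(1.75) + (0.5)·(-2.25)) / 3 = -1.5/3 = -0.5
  s[X_3,X_3] = ((-0.25)·(-0.25) + (0.75)·(0.75) + (1.75)·(1.75) + (-2.25)·(-2.25)) / 3 = 8.75/3 = 2.9167
  Sample standard deviations s_i = √(s[i,i]):
  s(X_1) = √(6.25) = 2.5
  s(X_2) = √(3.6667) = 1.9149
  s(X_3) = √(2.9167) = 1.7078

Step 3 — r_{ij} = s_{ij} / (s_i · s_j):
  r[X_1,X_1] = 1 (diagonal).
  r[X_1,X_2] = 4.1667 / (2.5 · 1.9149) = 4.1667 / 4.7871 = 0.8704
  r[X_1,X_3] = 0.25 / (2.5 · 1.7078) = 0.25 / 4.2696 = 0.0586
  r[X_2,X_2] = 1 (diagonal).
  r[X_2,X_3] = -0.5 / (1.9149 · 1.7078) = -0.5 / 3.2702 = -0.1529
  r[X_3,X_3] = 1 (diagonal).

R is symmetric with unit diagonal. Assembling:

R = [[1, 0.8704, 0.0586],
 [0.8704, 1, -0.1529],
 [0.0586, -0.1529, 1]]


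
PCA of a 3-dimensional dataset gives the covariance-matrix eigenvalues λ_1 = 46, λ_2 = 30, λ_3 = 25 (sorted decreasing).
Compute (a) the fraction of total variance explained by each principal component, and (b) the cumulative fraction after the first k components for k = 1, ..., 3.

Step 1 — total variance = trace(Sigma) = Σ λ_i = 46 + 30 + 25 = 101.

Step 2 — fraction explained by component i = λ_i / Σ λ:
  PC1: 46/101 = 0.4554
  PC2: 30/101 = 0.297
  PC3: 25/101 = 0.2475

Step 3 — cumulative fraction after k components = (λ_1 + ... + λ_k) / Σ λ:
  k = 1: 46/101 = 0.4554
  k = 2: (46 + 30)/101 = 76/101 = 0.7525
  k = 3: (46 + 30 + 25)/101 = 101/101 = 1

Summary (fraction, with percent):

explained: PC1 0.4554 (45.54%), PC2 0.297 (29.7%), PC3 0.2475 (24.75%);  cumulative: 0.4554, 0.7525, 1


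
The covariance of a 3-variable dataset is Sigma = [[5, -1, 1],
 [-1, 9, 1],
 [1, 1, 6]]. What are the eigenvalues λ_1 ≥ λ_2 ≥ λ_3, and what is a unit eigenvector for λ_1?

Step 1 — characteristic polynomial p(λ) = det(λI - Sigma) = λ³ - tr·λ² + c_1·λ - det, where tr = trace, c_1 = sum of the principal 2×2 minors, det = det(Sigma):
  tr = 5 + 9 + 6 = 20,
  c_1 = (5·9 - (-1)²) + (5·6 - (1)²) + (9·6 - (1)²) = 44 + 29 + 53 = 126,
  det = 5·(9·6 - (1)²) - (-1)·((-1)·6 - (1)·(1)) + (1)·((-1)·(1) - 9·(1)) = 5·(53) - (-1)·(-7) + (1)·(-10) = 248.
  So p(λ) = λ³ - 20λ² + 126λ - 248.
Step 2 — look for an integer root (rational root theorem: any rational root is an integer divisor of 248). Testing λ = 4:
  p(4) = 64 - 320 + 504 - 248 = 0  ✓
  Dividing out (λ - 4): p(λ) = (λ - 4)(λ² - 16λ + 62).
Step 3 — remaining eigenvalues from the quadratic λ² - 16λ + 62 = 0:
  Δ = 16² - 4·62 = 256 - 248 = 8,  λ = (16 ± √8)/2 = (16 ± 2.8284)/2 ≈ 9.4142 or 6.5858.
  Sorted: λ_1 = 9.4142,  λ_2 = 6.5858,  λ_3 = 4  (check: sum = 20 = tr ✓).

Step 4 — unit eigenvector for λ_1 ≈ 9.4142: v spans the null space of (Sigma - λ_1 I), whose rows are
  r_1 = (-4.4142, -1, 1),  r_2 = (-1, -0.4142, 1),  r_3 = (1, 1, -3.4142).
  v is orthogonal to every row, so take v ∝ r_1 × r_2 = ((-1)·(1) - (1)·(-0.4142), (1)·(-1) - (-4.4142)·(1), (-4.4142)·(-0.4142) - (-1)·(-1)) ≈ (-0.5858, 3.4142, 0.8284).
  Rescale (multiply by -1 so the first nonzero entry is positive): u = (0.5858, -3.4142, -0.8284).
  ||u|| = √((0.5858)² + (-3.4142)² + (-0.8284)²) = √(12.6863) ≈ 3.5618,  v_1 = u/||u|| ≈ (0.1645, -0.9586, -0.2326) (||v_1|| = 1).

λ_1 = 9.4142,  λ_2 = 6.5858,  λ_3 = 4;  v_1 ≈ (0.1645, -0.9586, -0.2326)


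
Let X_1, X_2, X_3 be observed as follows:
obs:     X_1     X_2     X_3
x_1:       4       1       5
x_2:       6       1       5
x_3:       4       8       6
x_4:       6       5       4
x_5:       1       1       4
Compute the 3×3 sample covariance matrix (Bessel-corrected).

Step 1 — column means:
  mean(X_1) = (4 + 6 + 4 + 6 + 1) / 5 = 21/5 = 4.2
  mean(X_2) = (1 + 1 + 8 + 5 + 1) / 5 = 16/5 = 3.2
  mean(X_3) = (5 + 5 + 6 + 4 + 4) / 5 = 24/5 = 4.8

Step 2 — sample covariance S[i,j] = (1/(n-1)) · Σ_k (x_{k,i} - mean_i) · (x_{k,j} - mean_j), with n-1 = 4.
  S[X_1,X_1] = ((-0.2)·(-0.2) + (1.8)·(1.8) + (-0.2)·(-0.2) + (1.8)·(1.8) + (-3.2)·(-3.2)) / 4 = 16.8/4 = 4.2
  S[X_1,X_2] = ((-0.2)·(-2.2) + (1.8)·(-2.2) + (-0.2)·(4.8) + (1.8)·(1.8) + (-3.2)·(-2.2)) / 4 = 5.8/4 = 1.45
  S[X_1,X_3] = ((-0.2)·(0.2) + (1.8)·(0.2) + (-0.2)·(1.2) + (1.8)·(-0.8) + (-3.2)·(-0.8)) / 4 = 1.2/4 = 0.3
  S[X_2,X_2] = ((-2.2)·(-2.2) + (-2.2)·(-2.2) + (4.8)·(4.8) + (1.8)·(1.8) + (-2.2)·(-2.2)) / 4 = 40.8/4 = 10.2
  S[X_2,X_3] = ((-2.2)·(0.2) + (-2.2)·(0.2) + (4.8)·(1.2) + (1.8)·(-0.8) + (-2.2)·(-0.8)) / 4 = 5.2/4 = 1.3
  S[X_3,X_3] = ((0.2)·(0.2) + (0.2)·(0.2) + (1.2)·(1.2) + (-0.8)·(-0.8) + (-0.8)·(-0.8)) / 4 = 2.8/4 = 0.7

S is symmetric (S[j,i] = S[i,j]). Assembling:

S = [[4.2, 1.45, 0.3],
 [1.45, 10.2, 1.3],
 [0.3, 1.3, 0.7]]
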